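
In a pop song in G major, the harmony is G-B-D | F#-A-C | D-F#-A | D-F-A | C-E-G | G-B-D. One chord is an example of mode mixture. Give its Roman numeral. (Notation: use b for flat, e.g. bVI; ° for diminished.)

v

The diatonic triads in G major are G, Am, Bm, C, D, Em, F#dim. G–B–D = G, F#–A–C = F#dim, D–F#–A = D and C–E–G = C are all diatonic. D–F–A doesn't fit — on degree 5 G major would have D (V). Dm is the degree-5 chord of G minor, so it is the borrowed v.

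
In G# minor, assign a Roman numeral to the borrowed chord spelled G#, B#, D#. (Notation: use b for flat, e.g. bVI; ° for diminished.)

G# is scale degree 1 in G# minor. G#–B#–D# is a major chord — the form found in G# major, not the diatonic i (G#m). Borrowed into G# minor it is written I.

I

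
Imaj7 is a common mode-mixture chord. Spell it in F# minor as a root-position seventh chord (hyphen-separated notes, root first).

Imaj7 is built on scale degree 1, which is F# in both F# minor and its parallel. Stacking thirds in F# major on F# gives F#–A#–C#–E#.

F#-A#-C#-E#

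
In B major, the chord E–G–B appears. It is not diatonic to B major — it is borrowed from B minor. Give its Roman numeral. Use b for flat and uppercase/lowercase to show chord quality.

iv

The root E is the diatonic 4th degree of B major; the borrowing shows in the chord quality. E–G–B is a minor chord — the form found in B minor, not the diatonic IV (E). Borrowed into B major it is written iv.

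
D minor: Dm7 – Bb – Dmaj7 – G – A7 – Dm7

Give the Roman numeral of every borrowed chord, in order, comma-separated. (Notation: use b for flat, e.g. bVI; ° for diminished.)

The diatonic triads in D minor (with V from harmonic minor) are Dm, Edim, F, Gm, A, Bb, C. Dm7, Bb and A7 are all diatonic. Dmaj7 (D–F#–A–C#) doesn't fit — on degree 1 D minor would have Dm (i). Dmaj7 is the degree-1 chord of D major, so it is the borrowed Imaj7. G (G–B–D) doesn't fit — on degree 4 D minor would have Gm (iv). G is the degree-4 chord of D major, so it is the borrowed IV.

Imaj7, IV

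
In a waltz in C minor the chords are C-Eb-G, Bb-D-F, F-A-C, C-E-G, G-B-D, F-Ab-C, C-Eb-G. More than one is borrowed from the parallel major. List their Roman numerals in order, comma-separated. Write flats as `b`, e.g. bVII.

C minor has the diatonic set Cm, Ddim, Eb, Fm, G, Ab, Bb (with V from harmonic minor). C–Eb–G = Cm, Bb–D–F = Bb, G–B–D = G and F–Ab–C = Fm all belong to that set. F–A–C doesn't fit — on degree 4 C minor would have Fm (iv). F is the degree-4 chord of C major, so it is the borrowed IV. C–E–G doesn't fit — on degree 1 C minor would have Cm (i). C is the degree-1 chord of C major, so it is the borrowed I.

IV, I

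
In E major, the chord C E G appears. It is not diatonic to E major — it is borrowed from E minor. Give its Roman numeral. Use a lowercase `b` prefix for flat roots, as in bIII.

C is the lowered form of scale degree 6 in E major (the diatonic degree 6 is C#). Diatonically E major has C#m (vi) on that degree; C–E–G is instead the major chord native to E minor, so it takes the label bVI.

bVI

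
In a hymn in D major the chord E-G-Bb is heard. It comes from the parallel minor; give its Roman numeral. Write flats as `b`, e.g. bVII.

ii°

E is scale degree 2 in D major. The diatonic chord on degree 2 would be Em (ii), but E–G–Bb is the diminished chord from D minor. As a borrowed chord it is labeled ii°.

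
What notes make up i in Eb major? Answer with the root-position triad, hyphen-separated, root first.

i is built on scale degree 1, which is Eb in both Eb major and its parallel. Building the minor chord from the parallel minor on Eb: Eb–Gb–Bb.

Eb-Gb-Bb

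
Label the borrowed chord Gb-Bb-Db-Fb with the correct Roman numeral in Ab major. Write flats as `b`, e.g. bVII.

Gb is the lowered form of scale degree 7 in Ab major (the diatonic degree 7 is G). Diatonically Ab major has Gdim (vii°) on that degree; Gb–Bb–Db–Fb is instead the dominant-seventh chord native to Ab minor, so it takes the label bVII7.

bVII7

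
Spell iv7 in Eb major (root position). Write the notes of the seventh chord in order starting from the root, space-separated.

The root, Ab, is scale degree 4 — the same note in Eb major and Eb minor; only the chord quality changes. Building the minor-seventh chord from the parallel minor on Ab: Ab–Cb–Eb–Gb.

Ab Cb Eb Gb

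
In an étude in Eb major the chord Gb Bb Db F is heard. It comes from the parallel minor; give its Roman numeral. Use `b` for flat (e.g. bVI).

In Eb major scale degree 3 is G; Gb is its lowered form, from Eb minor. Gb–Bb–Db–F is a major-seventh chord — the form found in Eb minor, not the diatonic iii (Gm). Borrowed into Eb major it is written bIIImaj7.

bIIImaj7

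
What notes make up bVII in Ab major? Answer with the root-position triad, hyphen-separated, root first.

Gb-Bb-Db

Scale degree 7 in Ab major is G. bVII uses the lowered form, Gb, taken from Ab minor. In Ab minor the chord on Gb is Gb–Bb–Db.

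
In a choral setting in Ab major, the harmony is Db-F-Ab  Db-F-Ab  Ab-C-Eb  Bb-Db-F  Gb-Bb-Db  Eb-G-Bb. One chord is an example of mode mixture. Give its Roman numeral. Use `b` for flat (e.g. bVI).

In Ab major the diatonic chords are Ab, Bbm, Cm, Db, Eb, Fm, Gdim. Db–F–Ab = Db, Ab–C–Eb = Ab, Bb–Db–F = Bbm and Eb–G–Bb = Eb all belong to that set. But Gb–Bb–Db is foreign: the diatonic vii° on degree 7 is Gdim, whereas Gb comes from Ab minor. It is labeled bVII.

bVII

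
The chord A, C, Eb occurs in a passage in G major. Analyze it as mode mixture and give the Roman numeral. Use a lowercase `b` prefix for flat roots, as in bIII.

ii°

A is scale degree 2 in G major. The diatonic chord on degree 2 would be Am (ii), but A–C–Eb is the diminished chord from G minor. As a borrowed chord it is labeled ii°.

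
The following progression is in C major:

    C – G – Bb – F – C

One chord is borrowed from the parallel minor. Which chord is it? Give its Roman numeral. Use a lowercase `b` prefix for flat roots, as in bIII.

bVII

In C major the diatonic chords are C, Dm, Em, F, G, Am, Bdim. Of the given chords, C, G and F are diatonic. Bb (Bb–D–F) is not: scale degree 7 in C major carries Bdim (vii°). In C minor the chord on that degree is Bb, so here it functions as bVII, borrowed from the parallel minor.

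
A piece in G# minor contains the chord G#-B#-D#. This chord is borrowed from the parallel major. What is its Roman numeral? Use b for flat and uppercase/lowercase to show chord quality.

The root G# is the diatonic 1st degree of G# minor; the borrowing shows in the chord quality. Diatonically G# minor has G#m (i) on that degree; G#–B#–D# is instead the major chord native to G# major, so it takes the label I.

I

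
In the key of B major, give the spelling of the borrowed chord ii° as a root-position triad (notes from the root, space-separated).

ii° is built on scale degree 2, which is C# in both B major and its parallel. Building the diminished chord from the parallel minor on C#: C#–E–G.

C# E G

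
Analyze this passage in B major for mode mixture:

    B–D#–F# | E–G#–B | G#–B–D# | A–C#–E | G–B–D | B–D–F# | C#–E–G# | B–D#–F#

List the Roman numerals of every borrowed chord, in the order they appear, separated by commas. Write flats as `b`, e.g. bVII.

B major has the diatonic set B, C#m, D#m, E, F#, G#m, A#dim. B–D#–F# = B, E–G#–B = E, G#–B–D# = G#m and C#–E–G# = C#m are all diatonic. A–C#–E doesn't fit — on degree 7 B major would have A#dim (vii°). A is the degree-7 chord of B minor, so it is the borrowed bVII. But G–B–D is foreign: the diatonic vi on degree 6 is G#m, whereas G comes from B minor. It is labeled bVI. But B–D–F# is foreign: the diatonic I on degree 1 is B, whereas Bm comes from B minor. It is labeled i.

bVII, bVI, i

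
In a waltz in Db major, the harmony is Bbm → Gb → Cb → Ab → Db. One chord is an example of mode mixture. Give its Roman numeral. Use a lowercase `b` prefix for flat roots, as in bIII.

The diatonic triads in Db major are Db, Ebm, Fm, Gb, Ab, Bbm, Cdim. Of the given chords, Bbm, Gb, Ab and Db are diatonic. Cb (Cb–Eb–Gb) doesn't fit — on degree 7 Db major would have Cdim (vii°). Cb is the degree-7 chord of Db minor, so it is the borrowed bVII.

bVII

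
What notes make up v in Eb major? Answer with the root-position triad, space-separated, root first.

v is built on scale degree 5, which is Bb in both Eb major and its parallel. In Eb minor the chord on Bb is Bb–Db–F.

Bb Db F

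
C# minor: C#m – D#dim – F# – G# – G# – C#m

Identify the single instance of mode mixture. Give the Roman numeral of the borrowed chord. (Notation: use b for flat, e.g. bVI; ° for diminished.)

C# minor has the diatonic set C#m, D#dim, E, F#m, G#, A, B (with V from harmonic minor). Of the given chords, C#m, D#dim and G# are diatonic. F# (F#–A#–C#) is not: scale degree 4 in C# minor carries F#m (iv). In C# major the chord on that degree is F#, so here it functions as IV, borrowed from the parallel major.

IV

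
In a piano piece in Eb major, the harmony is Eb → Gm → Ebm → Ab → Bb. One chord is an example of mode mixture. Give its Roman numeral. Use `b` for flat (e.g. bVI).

i

The diatonic triads in Eb major are Eb, Fm, Gm, Ab, Bb, Cm, Ddim. Of the given chords, Eb, Gm, Ab and Bb are diatonic. But Ebm (Eb–Gb–Bb) is foreign: the diatonic I on degree 1 is Eb, whereas Ebm comes from Eb minor. It is labeled i.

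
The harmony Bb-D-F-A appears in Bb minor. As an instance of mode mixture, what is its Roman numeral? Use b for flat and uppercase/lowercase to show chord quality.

Bb is scale degree 1 in Bb minor. The diatonic chord on degree 1 would be Bbm (i), but Bb–D–F–A is the major-seventh chord from Bb major. As a borrowed chord it is labeled Imaj7.

Imaj7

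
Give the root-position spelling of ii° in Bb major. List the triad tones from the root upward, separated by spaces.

C Eb Gb

The root, C, is scale degree 2 — the same note in Bb major and Bb minor; only the chord quality changes. In Bb minor the chord on C is C–Eb–Gb.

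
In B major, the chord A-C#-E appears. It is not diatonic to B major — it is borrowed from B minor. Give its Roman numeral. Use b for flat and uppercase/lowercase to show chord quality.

In B major scale degree 7 is A#; A is its lowered form, from B minor. The diatonic chord on degree 7 would be A#dim (vii°), but A–C#–E is the major chord from B minor. As a borrowed chord it is labeled bVII.

bVII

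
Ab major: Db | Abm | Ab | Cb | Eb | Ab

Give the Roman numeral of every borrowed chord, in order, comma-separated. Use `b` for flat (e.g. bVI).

The diatonic triads in Ab major are Ab, Bbm, Cm, Db, Eb, Fm, Gdim. Of the given chords, Db, Ab and Eb are diatonic. Abm (Ab–Cb–Eb) is not: scale degree 1 in Ab major carries Ab (I). In Ab minor the chord on that degree is Abm, so here it functions as i, borrowed from the parallel minor. Cb (Cb–Eb–Gb) doesn't fit — on degree 3 Ab major would have Cm (iii). Cb is the degree-3 chord of Ab minor, so it is the borrowed bIII.

i, bIII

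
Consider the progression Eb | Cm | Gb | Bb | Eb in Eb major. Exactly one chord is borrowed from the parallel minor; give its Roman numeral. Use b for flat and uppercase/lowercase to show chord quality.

bIII

The diatonic triads in Eb major are Eb, Fm, Gm, Ab, Bb, Cm, Ddim. Eb, Cm and Bb are all diatonic. Gb (Gb–Bb–Db) doesn't fit — on degree 3 Eb major would have Gm (iii). Gb is the degree-3 chord of Eb minor, so it is the borrowed bIII.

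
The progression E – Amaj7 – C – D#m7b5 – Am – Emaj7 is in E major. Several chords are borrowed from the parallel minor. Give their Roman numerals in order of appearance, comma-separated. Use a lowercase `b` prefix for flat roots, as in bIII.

In E major the diatonic chords are E, F#m, G#m, A, B, C#m, D#dim. E, Amaj7, D#m7b5 and Emaj7 all belong to that set. But C (C–E–G) is foreign: the diatonic vi on degree 6 is C#m, whereas C comes from E minor. It is labeled bVI. Am (A–C–E) doesn't fit — on degree 4 E major would have A (IV). Am is the degree-4 chord of E minor, so it is the borrowed iv.

bVI, iv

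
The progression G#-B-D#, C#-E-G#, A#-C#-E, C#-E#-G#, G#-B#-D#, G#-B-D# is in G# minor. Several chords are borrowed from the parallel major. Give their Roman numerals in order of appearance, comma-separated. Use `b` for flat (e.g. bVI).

The diatonic triads in G# minor (with V from harmonic minor) are G#m, A#dim, B, C#m, D#, E, F#. Of the given chords, G#–B–D# = G#m, C#–E–G# = C#m and A#–C#–E = A#dim are diatonic. But C#–E#–G# is foreign: the diatonic iv on degree 4 is C#m, whereas C# comes from G# major. It is labeled IV. G#–B#–D# is not: scale degree 1 in G# minor carries G#m (i). In G# major the chord on that degree is G#, so here it functions as I, borrowed from the parallel major.

IV, I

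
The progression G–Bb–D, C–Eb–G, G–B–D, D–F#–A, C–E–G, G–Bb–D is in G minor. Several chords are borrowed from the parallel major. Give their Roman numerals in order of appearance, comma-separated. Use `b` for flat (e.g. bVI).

I, IV

In G minor (with V from harmonic minor) the diatonic chords are Gm, Adim, Bb, Cm, D, Eb, F. G–Bb–D = Gm, C–Eb–G = Cm and D–F#–A = D all belong to that set. G–B–D is not: scale degree 1 in G minor carries Gm (i). In G major the chord on that degree is G, so here it functions as I, borrowed from the parallel major. C–E–G is not: scale degree 4 in G minor carries Cm (iv). In G major the chord on that degree is C, so here it functions as IV, borrowed from the parallel major.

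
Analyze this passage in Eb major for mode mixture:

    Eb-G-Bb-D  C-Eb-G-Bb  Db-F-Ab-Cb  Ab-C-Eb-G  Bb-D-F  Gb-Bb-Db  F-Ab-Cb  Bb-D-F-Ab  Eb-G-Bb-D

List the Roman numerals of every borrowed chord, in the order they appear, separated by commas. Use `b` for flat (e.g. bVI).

The diatonic triads in Eb major are Eb, Fm, Gm, Ab, Bb, Cm, Ddim. Of the given chords, Eb–G–Bb–D = Ebmaj7, C–Eb–G–Bb = Cm7, Ab–C–Eb–G = Abmaj7, Bb–D–F = Bb and Bb–D–F–Ab = Bb7 are diatonic. Db–F–Ab–Cb doesn't fit — on degree 7 Eb major would have Ddim (vii°). Db7 is the degree-7 chord of Eb minor, so it is the borrowed bVII7. Gb–Bb–Db is not: scale degree 3 in Eb major carries Gm (iii). In Eb minor the chord on that degree is Gb, so here it functions as bIII, borrowed from the parallel minor. But F–Ab–Cb is foreign: the diatonic ii on degree 2 is Fm, whereas Fdim comes from Eb minor. It is labeled ii°.

bVII7, bIII, ii°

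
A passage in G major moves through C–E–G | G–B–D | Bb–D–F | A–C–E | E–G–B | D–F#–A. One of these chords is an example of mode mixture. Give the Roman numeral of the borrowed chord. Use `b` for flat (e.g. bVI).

The diatonic triads in G major are G, Am, Bm, C, D, Em, F#dim. C–E–G = C, G–B–D = G, A–C–E = Am, E–G–B = Em and D–F#–A = D all belong to that set. But Bb–D–F is foreign: the diatonic iii on degree 3 is Bm, whereas Bb comes from G minor. It is labeled bIII.

bIII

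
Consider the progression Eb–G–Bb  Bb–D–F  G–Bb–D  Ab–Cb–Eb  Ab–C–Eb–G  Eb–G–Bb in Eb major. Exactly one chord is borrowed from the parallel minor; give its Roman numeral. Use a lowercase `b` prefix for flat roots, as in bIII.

Eb major has the diatonic set Eb, Fm, Gm, Ab, Bb, Cm, Ddim. Of the given chords, Eb–G–Bb = Eb, Bb–D–F = Bb, G–Bb–D = Gm and Ab–C–Eb–G = Abmaj7 are diatonic. Ab–Cb–Eb doesn't fit — on degree 4 Eb major would have Ab (IV). Abm is the degree-4 chord of Eb minor, so it is the borrowed iv.

iv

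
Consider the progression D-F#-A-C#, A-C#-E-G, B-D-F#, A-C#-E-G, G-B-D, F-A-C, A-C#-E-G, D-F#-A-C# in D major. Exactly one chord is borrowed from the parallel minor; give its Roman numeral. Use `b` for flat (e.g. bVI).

In D major the diatonic chords are D, Em, F#m, G, A, Bm, C#dim. D–F#–A–C# = Dmaj7, A–C#–E–G = A7, B–D–F# = Bm and G–B–D = G all belong to that set. F–A–C doesn't fit — on degree 3 D major would have F#m (iii). F is the degree-3 chord of D minor, so it is the borrowed bIII.

bIII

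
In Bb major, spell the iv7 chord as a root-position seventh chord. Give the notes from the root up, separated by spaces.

Eb Gb Bb Db

iv7 is built on scale degree 4, which is Eb in both Bb major and its parallel. Stacking thirds in Bb minor on Eb gives Eb–Gb–Bb–Db.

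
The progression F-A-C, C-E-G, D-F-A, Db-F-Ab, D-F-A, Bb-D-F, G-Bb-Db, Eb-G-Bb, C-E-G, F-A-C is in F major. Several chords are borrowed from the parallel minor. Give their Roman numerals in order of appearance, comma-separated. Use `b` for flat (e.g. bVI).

The diatonic triads in F major are F, Gm, Am, Bb, C, Dm, Edim. F–A–C = F, C–E–G = C, D–F–A = Dm and Bb–D–F = Bb all belong to that set. Db–F–Ab is not: scale degree 6 in F major carries Dm (vi). In F minor the chord on that degree is Db, so here it functions as bVI, borrowed from the parallel minor. G–Bb–Db doesn't fit — on degree 2 F major would have Gm (ii). Gdim is the degree-2 chord of F minor, so it is the borrowed ii°. But Eb–G–Bb is foreign: the diatonic vii° on degree 7 is Edim, whereas Eb comes from F minor. It is labeled bVII.

bVI, ii°, bVII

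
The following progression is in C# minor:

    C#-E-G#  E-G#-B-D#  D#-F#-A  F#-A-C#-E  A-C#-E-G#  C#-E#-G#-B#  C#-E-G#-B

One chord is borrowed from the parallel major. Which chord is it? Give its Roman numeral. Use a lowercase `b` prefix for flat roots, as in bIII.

Imaj7

In C# minor (with V from harmonic minor) the diatonic chords are C#m, D#dim, E, F#m, G#, A, B. C#–E–G# = C#m, E–G#–B–D# = Emaj7, D#–F#–A = D#dim, F#–A–C#–E = F#m7, A–C#–E–G# = Amaj7 and C#–E–G#–B = C#m7 are all diatonic. C#–E#–G#–B# is not: scale degree 1 in C# minor carries C#m (i). In C# major the chord on that degree is C#maj7, so here it functions as Imaj7, borrowed from the parallel major.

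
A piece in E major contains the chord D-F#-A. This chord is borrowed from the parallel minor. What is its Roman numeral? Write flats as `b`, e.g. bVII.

D is the lowered form of scale degree 7 in E major (the diatonic degree 7 is D#). The diatonic chord on degree 7 would be D#dim (vii°), but D–F#–A is the major chord from E minor. As a borrowed chord it is labeled bVII.

bVII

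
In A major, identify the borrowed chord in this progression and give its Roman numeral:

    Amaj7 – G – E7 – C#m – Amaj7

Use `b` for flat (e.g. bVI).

bVII

The diatonic triads in A major are A, Bm, C#m, D, E, F#m, G#dim. Amaj7, E7 and C#m all belong to that set. G (G–B–D) is not: scale degree 7 in A major carries G#dim (vii°). In A minor the chord on that degree is G, so here it functions as bVII, borrowed from the parallel minor.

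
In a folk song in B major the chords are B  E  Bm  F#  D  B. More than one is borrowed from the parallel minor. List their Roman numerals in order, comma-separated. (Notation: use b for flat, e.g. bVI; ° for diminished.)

B major has the diatonic set B, C#m, D#m, E, F#, G#m, A#dim. B, E and F# all belong to that set. Bm (B–D–F#) doesn't fit — on degree 1 B major would have B (I). Bm is the degree-1 chord of B minor, so it is the borrowed i. D (D–F#–A) is not: scale degree 3 in B major carries D#m (iii). In B minor the chord on that degree is D, so here it functions as bIII, borrowed from the parallel minor.

i, bIII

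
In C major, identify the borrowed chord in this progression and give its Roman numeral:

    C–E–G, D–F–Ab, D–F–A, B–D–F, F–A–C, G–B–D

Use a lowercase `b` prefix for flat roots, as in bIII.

ii°

In C major the diatonic chords are C, Dm, Em, F, G, Am, Bdim. Of the given chords, C–E–G = C, D–F–A = Dm, B–D–F = Bdim, F–A–C = F and G–B–D = G are diatonic. D–F–Ab doesn't fit — on degree 2 C major would have Dm (ii). Ddim is the degree-2 chord of C minor, so it is the borrowed ii°.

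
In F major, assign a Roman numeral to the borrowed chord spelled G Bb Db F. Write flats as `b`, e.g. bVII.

iiø7

The root G is the diatonic 2nd degree of F major; the borrowing shows in the chord quality. G–Bb–Db–F is a half-diminished-seventh chord — the form found in F minor, not the diatonic ii (Gm). Borrowed into F major it is written iiø7.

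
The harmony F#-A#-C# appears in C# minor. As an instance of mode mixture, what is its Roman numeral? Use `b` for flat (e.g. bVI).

IV

F# is scale degree 4 in C# minor. Diatonically C# minor has F#m (iv) on that degree; F#–A#–C# is instead the major chord native to C# major, so it takes the label IV.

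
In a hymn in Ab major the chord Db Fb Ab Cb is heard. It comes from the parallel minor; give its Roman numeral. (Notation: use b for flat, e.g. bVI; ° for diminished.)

iv7

Db is scale degree 4 in Ab major. Diatonically Ab major has Db (IV) on that degree; Db–Fb–Ab–Cb is instead the minor-seventh chord native to Ab minor, so it takes the label iv7.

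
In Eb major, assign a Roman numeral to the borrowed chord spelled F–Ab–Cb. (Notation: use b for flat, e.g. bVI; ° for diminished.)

F is scale degree 2 in Eb major. Diatonically Eb major has Fm (ii) on that degree; F–Ab–Cb is instead the diminished chord native to Eb minor, so it takes the label ii°.

ii°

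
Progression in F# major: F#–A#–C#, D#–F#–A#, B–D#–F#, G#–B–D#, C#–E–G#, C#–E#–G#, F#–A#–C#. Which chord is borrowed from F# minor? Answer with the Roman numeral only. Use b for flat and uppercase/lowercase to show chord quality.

In F# major the diatonic chords are F#, G#m, A#m, B, C#, D#m, E#dim. F#–A#–C# = F#, D#–F#–A# = D#m, B–D#–F# = B, G#–B–D# = G#m and C#–E#–G# = C# all belong to that set. C#–E–G# doesn't fit — on degree 5 F# major would have C# (V). C#m is the degree-5 chord of F# minor, so it is the borrowed v.

v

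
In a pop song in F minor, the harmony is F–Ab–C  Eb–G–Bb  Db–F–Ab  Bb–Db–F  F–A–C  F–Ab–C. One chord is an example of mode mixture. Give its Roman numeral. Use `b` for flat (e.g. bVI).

I

F minor has the diatonic set Fm, Gdim, Ab, Bbm, C, Db, Eb (with V from harmonic minor). F–Ab–C = Fm, Eb–G–Bb = Eb, Db–F–Ab = Db and Bb–Db–F = Bbm are all diatonic. But F–A–C is foreign: the diatonic i on degree 1 is Fm, whereas F comes from F major. It is labeled I.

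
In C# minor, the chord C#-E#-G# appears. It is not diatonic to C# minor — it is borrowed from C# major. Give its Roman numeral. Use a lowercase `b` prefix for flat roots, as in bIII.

C# is scale degree 1 in C# minor. C#–E#–G# is a major chord — the form found in C# major, not the diatonic i (C#m). Borrowed into C# minor it is written I.

I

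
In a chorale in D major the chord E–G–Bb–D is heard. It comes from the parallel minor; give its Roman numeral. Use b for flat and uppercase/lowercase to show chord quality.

E is scale degree 2 in D major. Diatonically D major has Em (ii) on that degree; E–G–Bb–D is instead the half-diminished-seventh chord native to D minor, so it takes the label iiø7.

iiø7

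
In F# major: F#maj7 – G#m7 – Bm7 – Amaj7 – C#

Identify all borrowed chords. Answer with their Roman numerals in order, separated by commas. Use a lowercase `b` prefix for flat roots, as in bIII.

In F# major the diatonic chords are F#, G#m, A#m, B, C#, D#m, E#dim. Of the given chords, F#maj7, G#m7 and C# are diatonic. Bm7 (B–D–F#–A) is not: scale degree 4 in F# major carries B (IV). In F# minor the chord on that degree is Bm7, so here it functions as iv7, borrowed from the parallel minor. Amaj7 (A–C#–E–G#) is not: scale degree 3 in F# major carries A#m (iii). In F# minor the chord on that degree is Amaj7, so here it functions as bIIImaj7, borrowed from the parallel minor.

iv7, bIIImaj7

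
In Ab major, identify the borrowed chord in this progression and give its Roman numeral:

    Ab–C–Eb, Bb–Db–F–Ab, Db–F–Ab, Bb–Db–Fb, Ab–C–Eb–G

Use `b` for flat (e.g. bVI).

Ab major has the diatonic set Ab, Bbm, Cm, Db, Eb, Fm, Gdim. Ab–C–Eb = Ab, Bb–Db–F–Ab = Bbm7, Db–F–Ab = Db and Ab–C–Eb–G = Abmaj7 all belong to that set. Bb–Db–Fb doesn't fit — on degree 2 Ab major would have Bbm (ii). Bbdim is the degree-2 chord of Ab minor, so it is the borrowed ii°.

ii°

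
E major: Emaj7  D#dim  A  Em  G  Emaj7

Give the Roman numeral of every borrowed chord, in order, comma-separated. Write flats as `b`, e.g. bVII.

In E major the diatonic chords are E, F#m, G#m, A, B, C#m, D#dim. Emaj7, D#dim and A are all diatonic. Em (E–G–B) is not: scale degree 1 in E major carries E (I). In E minor the chord on that degree is Em, so here it functions as i, borrowed from the parallel minor. G (G–B–D) doesn't fit — on degree 3 E major would have G#m (iii). G is the degree-3 chord of E minor, so it is the borrowed bIII.

i, bIII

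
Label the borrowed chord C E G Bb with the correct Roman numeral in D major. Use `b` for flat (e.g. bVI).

bVII7

C is the lowered form of scale degree 7 in D major (the diatonic degree 7 is C#). Diatonically D major has C#dim (vii°) on that degree; C–E–G–Bb is instead the dominant-seventh chord native to D minor, so it takes the label bVII7.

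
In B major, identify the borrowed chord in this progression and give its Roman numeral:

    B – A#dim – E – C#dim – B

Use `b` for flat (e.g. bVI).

ii°

B major has the diatonic set B, C#m, D#m, E, F#, G#m, A#dim. Of the given chords, B, A#dim and E are diatonic. But C#dim (C#–E–G) is foreign: the diatonic ii on degree 2 is C#m, whereas C#dim comes from B minor. It is labeled ii°.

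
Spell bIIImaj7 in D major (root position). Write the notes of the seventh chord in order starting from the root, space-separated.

bIIImaj7 is built on the lowered scale degree 3. In D major degree 3 is F#; lowered it becomes F. Stacking thirds in D minor on F gives F–A–C–E.

F A C E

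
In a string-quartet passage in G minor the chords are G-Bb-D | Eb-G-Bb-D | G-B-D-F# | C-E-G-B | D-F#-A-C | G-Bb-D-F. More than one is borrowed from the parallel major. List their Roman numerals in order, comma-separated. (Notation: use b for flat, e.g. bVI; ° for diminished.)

Imaj7, IVmaj7

G minor has the diatonic set Gm, Adim, Bb, Cm, D, Eb, F (with V from harmonic minor). G–Bb–D = Gm, Eb–G–Bb–D = Ebmaj7, D–F#–A–C = D7 and G–Bb–D–F = Gm7 are all diatonic. G–B–D–F# is not: scale degree 1 in G minor carries Gm (i). In G major the chord on that degree is Gmaj7, so here it functions as Imaj7, borrowed from the parallel major. But C–E–G–B is foreign: the diatonic iv on degree 4 is Cm, whereas Cmaj7 comes from G major. It is labeled IVmaj7.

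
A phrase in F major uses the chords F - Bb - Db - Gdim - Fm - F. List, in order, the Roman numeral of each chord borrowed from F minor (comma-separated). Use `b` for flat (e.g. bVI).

bVI, ii°, i

The diatonic triads in F major are F, Gm, Am, Bb, C, Dm, Edim. F and Bb are both diatonic. Db (Db–F–Ab) doesn't fit — on degree 6 F major would have Dm (vi). Db is the degree-6 chord of F minor, so it is the borrowed bVI. But Gdim (G–Bb–Db) is foreign: the diatonic ii on degree 2 is Gm, whereas Gdim comes from F minor. It is labeled ii°. Fm (F–Ab–C) is not: scale degree 1 in F major carries F (I). In F minor the chord on that degree is Fm, so here it functions as i, borrowed from the parallel minor.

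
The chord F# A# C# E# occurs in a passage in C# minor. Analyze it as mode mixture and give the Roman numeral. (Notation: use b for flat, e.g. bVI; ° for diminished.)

IVmaj7

F# is scale degree 4 in C# minor. F#–A#–C#–E# is a major-seventh chord — the form found in C# major, not the diatonic iv (F#m). Borrowed into C# minor it is written IVmaj7.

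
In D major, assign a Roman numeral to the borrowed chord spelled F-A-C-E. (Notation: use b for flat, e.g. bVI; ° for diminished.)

bIIImaj7

The root F is the lowered 3rd scale degree — diatonically D major has F# there. Diatonically D major has F#m (iii) on that degree; F–A–C–E is instead the major-seventh chord native to D minor, so it takes the label bIIImaj7.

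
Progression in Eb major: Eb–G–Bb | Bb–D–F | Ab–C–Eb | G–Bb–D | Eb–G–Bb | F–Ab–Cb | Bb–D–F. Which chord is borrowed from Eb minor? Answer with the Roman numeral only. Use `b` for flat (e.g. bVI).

ii°

In Eb major the diatonic chords are Eb, Fm, Gm, Ab, Bb, Cm, Ddim. Of the given chords, Eb–G–Bb = Eb, Bb–D–F = Bb, Ab–C–Eb = Ab and G–Bb–D = Gm are diatonic. F–Ab–Cb doesn't fit — on degree 2 Eb major would have Fm (ii). Fdim is the degree-2 chord of Eb minor, so it is the borrowed ii°.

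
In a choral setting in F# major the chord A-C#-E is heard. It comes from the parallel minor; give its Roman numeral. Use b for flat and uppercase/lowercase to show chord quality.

A is the lowered form of scale degree 3 in F# major (the diatonic degree 3 is A#). Diatonically F# major has A#m (iii) on that degree; A–C#–E is instead the major chord native to F# minor, so it takes the label bIII.

bIII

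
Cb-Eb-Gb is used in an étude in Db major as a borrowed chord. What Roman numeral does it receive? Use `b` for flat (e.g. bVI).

bVII

Cb is the lowered form of scale degree 7 in Db major (the diatonic degree 7 is C). Cb–Eb–Gb is a major chord — the form found in Db minor, not the diatonic vii° (Cdim). Borrowed into Db major it is written bVII.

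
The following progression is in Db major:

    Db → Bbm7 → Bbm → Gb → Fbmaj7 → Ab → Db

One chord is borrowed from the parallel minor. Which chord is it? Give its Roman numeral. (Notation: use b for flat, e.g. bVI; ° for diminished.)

bIIImaj7

The diatonic triads in Db major are Db, Ebm, Fm, Gb, Ab, Bbm, Cdim. Of the given chords, Db, Bbm7, Bbm, Gb and Ab are diatonic. Fbmaj7 (Fb–Ab–Cb–Eb) is not: scale degree 3 in Db major carries Fm (iii). In Db minor the chord on that degree is Fbmaj7, so here it functions as bIIImaj7, borrowed from the parallel minor.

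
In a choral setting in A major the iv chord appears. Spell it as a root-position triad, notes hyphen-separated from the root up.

iv is built on scale degree 4, which is D in both A major and its parallel. Stacking thirds in A minor on D gives D–F–A.

D-F-A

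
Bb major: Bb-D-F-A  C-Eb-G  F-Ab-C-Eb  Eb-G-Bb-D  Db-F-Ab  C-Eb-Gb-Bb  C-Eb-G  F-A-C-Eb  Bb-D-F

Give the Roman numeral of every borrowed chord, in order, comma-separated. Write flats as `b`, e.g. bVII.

v7, bIII, iiø7

In Bb major the diatonic chords are Bb, Cm, Dm, Eb, F, Gm, Adim. Of the given chords, Bb–D–F–A = Bbmaj7, C–Eb–G = Cm, Eb–G–Bb–D = Ebmaj7, F–A–C–Eb = F7 and Bb–D–F = Bb are diatonic. F–Ab–C–Eb is not: scale degree 5 in Bb major carries F (V). In Bb minor the chord on that degree is Fm7, so here it functions as v7, borrowed from the parallel minor. Db–F–Ab doesn't fit — on degree 3 Bb major would have Dm (iii). Db is the degree-3 chord of Bb minor, so it is the borrowed bIII. But C–Eb–Gb–Bb is foreign: the diatonic ii on degree 2 is Cm, whereas Cm7b5 comes from Bb minor. It is labeled iiø7.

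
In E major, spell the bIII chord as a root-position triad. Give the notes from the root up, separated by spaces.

G B D

bIII is built on the lowered scale degree 3. In E major degree 3 is G#; lowered it becomes G. In E minor the chord on G is G–B–D.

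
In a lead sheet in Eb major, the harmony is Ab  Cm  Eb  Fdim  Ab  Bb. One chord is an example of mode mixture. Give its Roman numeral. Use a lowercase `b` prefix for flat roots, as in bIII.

In Eb major the diatonic chords are Eb, Fm, Gm, Ab, Bb, Cm, Ddim. Ab, Cm, Eb and Bb all belong to that set. But Fdim (F–Ab–Cb) is foreign: the diatonic ii on degree 2 is Fm, whereas Fdim comes from Eb minor. It is labeled ii°.

ii°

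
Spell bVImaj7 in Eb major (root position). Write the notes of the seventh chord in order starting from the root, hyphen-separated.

bVImaj7 is built on the lowered scale degree 6. In Eb major degree 6 is C; lowered it becomes Cb. Stacking thirds in Eb minor on Cb gives Cb–Eb–Gb–Bb.

Cb-Eb-Gb-Bb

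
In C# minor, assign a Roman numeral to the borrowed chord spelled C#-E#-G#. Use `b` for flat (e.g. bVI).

The root C# is the diatonic 1st degree of C# minor; the borrowing shows in the chord quality. C#–E#–G# is a major chord — the form found in C# major, not the diatonic i (C#m). Borrowed into C# minor it is written I.

I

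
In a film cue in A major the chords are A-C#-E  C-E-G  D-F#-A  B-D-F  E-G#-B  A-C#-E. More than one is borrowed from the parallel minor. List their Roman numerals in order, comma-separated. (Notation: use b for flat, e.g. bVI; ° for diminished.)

bIII, ii°

The diatonic triads in A major are A, Bm, C#m, D, E, F#m, G#dim. A–C#–E = A, D–F#–A = D and E–G#–B = E all belong to that set. C–E–G doesn't fit — on degree 3 A major would have C#m (iii). C is the degree-3 chord of A minor, so it is the borrowed bIII. But B–D–F is foreign: the diatonic ii on degree 2 is Bm, whereas Bdim comes from A minor. It is labeled ii°.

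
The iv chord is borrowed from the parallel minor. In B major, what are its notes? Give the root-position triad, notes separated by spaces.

iv is built on scale degree 4, which is E in both B major and its parallel. In B minor the chord on E is E–G–B.

E G B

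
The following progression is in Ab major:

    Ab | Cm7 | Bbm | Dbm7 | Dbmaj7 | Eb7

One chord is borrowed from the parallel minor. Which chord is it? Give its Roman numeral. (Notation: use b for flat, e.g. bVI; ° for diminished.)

iv7

The diatonic triads in Ab major are Ab, Bbm, Cm, Db, Eb, Fm, Gdim. Ab, Cm7, Bbm, Dbmaj7 and Eb7 are all diatonic. Dbm7 (Db–Fb–Ab–Cb) doesn't fit — on degree 4 Ab major would have Db (IV). Dbm7 is the degree-4 chord of Ab minor, so it is the borrowed iv7.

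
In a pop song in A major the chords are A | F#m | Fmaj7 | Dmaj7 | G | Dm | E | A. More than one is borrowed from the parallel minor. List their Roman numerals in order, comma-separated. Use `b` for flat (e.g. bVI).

A major has the diatonic set A, Bm, C#m, D, E, F#m, G#dim. A, F#m, Dmaj7 and E all belong to that set. Fmaj7 (F–A–C–E) is not: scale degree 6 in A major carries F#m (vi). In A minor the chord on that degree is Fmaj7, so here it functions as bVImaj7, borrowed from the parallel minor. G (G–B–D) doesn't fit — on degree 7 A major would have G#dim (vii°). G is the degree-7 chord of A minor, so it is the borrowed bVII. Dm (D–F–A) doesn't fit — on degree 4 A major would have D (IV). Dm is the degree-4 chord of A minor, so it is the borrowed iv.

bVImaj7, bVII, iv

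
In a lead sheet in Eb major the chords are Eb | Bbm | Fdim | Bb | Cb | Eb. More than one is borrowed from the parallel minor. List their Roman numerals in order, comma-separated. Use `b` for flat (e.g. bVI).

Eb major has the diatonic set Eb, Fm, Gm, Ab, Bb, Cm, Ddim. Eb and Bb are both diatonic. Bbm (Bb–Db–F) is not: scale degree 5 in Eb major carries Bb (V). In Eb minor the chord on that degree is Bbm, so here it functions as v, borrowed from the parallel minor. Fdim (F–Ab–Cb) is not: scale degree 2 in Eb major carries Fm (ii). In Eb minor the chord on that degree is Fdim, so here it functions as ii°, borrowed from the parallel minor. Cb (Cb–Eb–Gb) is not: scale degree 6 in Eb major carries Cm (vi). In Eb minor the chord on that degree is Cb, so here it functions as bVI, borrowed from the parallel minor.

v, ii°, bVI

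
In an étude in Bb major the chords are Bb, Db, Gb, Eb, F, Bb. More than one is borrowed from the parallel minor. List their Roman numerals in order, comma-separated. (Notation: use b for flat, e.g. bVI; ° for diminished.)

The diatonic triads in Bb major are Bb, Cm, Dm, Eb, F, Gm, Adim. Bb, Eb and F all belong to that set. But Db (Db–F–Ab) is foreign: the diatonic iii on degree 3 is Dm, whereas Db comes from Bb minor. It is labeled bIII. But Gb (Gb–Bb–Db) is foreign: the diatonic vi on degree 6 is Gm, whereas Gb comes from Bb minor. It is labeled bVI.

bIII, bVI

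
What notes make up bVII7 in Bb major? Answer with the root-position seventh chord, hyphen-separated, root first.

The root of bVII7 is the lowered 7th degree: A becomes Ab. Building the dominant-seventh chord from the parallel minor on Ab: Ab–C–Eb–Gb.

Ab-C-Eb-Gb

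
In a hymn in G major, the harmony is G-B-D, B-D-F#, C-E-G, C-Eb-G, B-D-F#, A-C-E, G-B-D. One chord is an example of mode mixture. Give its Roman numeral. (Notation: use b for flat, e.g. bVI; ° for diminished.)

G major has the diatonic set G, Am, Bm, C, D, Em, F#dim. G–B–D = G, B–D–F# = Bm, C–E–G = C and A–C–E = Am are all diatonic. C–Eb–G is not: scale degree 4 in G major carries C (IV). In G minor the chord on that degree is Cm, so here it functions as iv, borrowed from the parallel minor.

iv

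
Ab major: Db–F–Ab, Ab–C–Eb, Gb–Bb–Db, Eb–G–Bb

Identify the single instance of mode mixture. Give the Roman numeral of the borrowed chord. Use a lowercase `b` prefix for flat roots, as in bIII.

bVII

In Ab major the diatonic chords are Ab, Bbm, Cm, Db, Eb, Fm, Gdim. Db–F–Ab = Db, Ab–C–Eb = Ab and Eb–G–Bb = Eb are all diatonic. Gb–Bb–Db is not: scale degree 7 in Ab major carries Gdim (vii°). In Ab minor the chord on that degree is Gb, so here it functions as bVII, borrowed from the parallel minor.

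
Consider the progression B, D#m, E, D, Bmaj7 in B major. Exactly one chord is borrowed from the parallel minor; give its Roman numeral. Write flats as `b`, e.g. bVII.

bIII

In B major the diatonic chords are B, C#m, D#m, E, F#, G#m, A#dim. Of the given chords, B, D#m, E and Bmaj7 are diatonic. D (D–F#–A) is not: scale degree 3 in B major carries D#m (iii). In B minor the chord on that degree is D, so here it functions as bIII, borrowed from the parallel minor.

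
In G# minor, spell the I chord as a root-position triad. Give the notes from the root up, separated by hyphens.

The root, G#, is scale degree 1 — the same note in G# minor and G# major; only the chord quality changes. In G# major the chord on G# is G#–B#–D#.

G#-B#-D#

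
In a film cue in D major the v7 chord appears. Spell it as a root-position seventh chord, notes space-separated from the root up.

A C E G

The root, A, is scale degree 5 — the same note in D major and D minor; only the chord quality changes. Building the minor-seventh chord from the parallel minor on A: A–C–E–G.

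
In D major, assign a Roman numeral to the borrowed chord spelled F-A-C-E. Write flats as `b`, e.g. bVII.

In D major scale degree 3 is F#; F is its lowered form, from D minor. Diatonically D major has F#m (iii) on that degree; F–A–C–E is instead the major-seventh chord native to D minor, so it takes the label bIIImaj7.

bIIImaj7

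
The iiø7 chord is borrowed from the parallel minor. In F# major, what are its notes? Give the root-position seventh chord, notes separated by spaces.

The root, G#, is scale degree 2 — the same note in F# major and F# minor; only the chord quality changes. Stacking thirds in F# minor on G# gives G#–B–D–F#.

G# B D F#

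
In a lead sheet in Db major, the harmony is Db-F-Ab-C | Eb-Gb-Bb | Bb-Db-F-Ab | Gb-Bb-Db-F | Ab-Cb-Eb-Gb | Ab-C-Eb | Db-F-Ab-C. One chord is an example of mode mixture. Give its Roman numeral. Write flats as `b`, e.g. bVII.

The diatonic triads in Db major are Db, Ebm, Fm, Gb, Ab, Bbm, Cdim. Db–F–Ab–C = Dbmaj7, Eb–Gb–Bb = Ebm, Bb–Db–F–Ab = Bbm7, Gb–Bb–Db–F = Gbmaj7 and Ab–C–Eb = Ab all belong to that set. Ab–Cb–Eb–Gb doesn't fit — on degree 5 Db major would have Ab (V). Abm7 is the degree-5 chord of Db minor, so it is the borrowed v7.

v7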